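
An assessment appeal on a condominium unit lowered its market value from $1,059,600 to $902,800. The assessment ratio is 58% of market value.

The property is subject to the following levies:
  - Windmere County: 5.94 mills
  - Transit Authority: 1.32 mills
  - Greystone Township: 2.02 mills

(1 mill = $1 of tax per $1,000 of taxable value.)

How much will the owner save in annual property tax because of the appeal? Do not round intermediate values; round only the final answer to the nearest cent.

$843.96

Old assessed value = $1,059,600 × 0.58 = $614,568
New assessed value = $902,800 × 0.58 = $523,624
Combined rate = 0.00594 + 0.00132 + 0.00202 = 0.00928
Old tax = $614,568 × 0.00928 = $5,703.19104
New tax = $523,624 × 0.00928 = $4,859.23072
Reduction = $5,703.19104 − $4,859.23072 = $843.96032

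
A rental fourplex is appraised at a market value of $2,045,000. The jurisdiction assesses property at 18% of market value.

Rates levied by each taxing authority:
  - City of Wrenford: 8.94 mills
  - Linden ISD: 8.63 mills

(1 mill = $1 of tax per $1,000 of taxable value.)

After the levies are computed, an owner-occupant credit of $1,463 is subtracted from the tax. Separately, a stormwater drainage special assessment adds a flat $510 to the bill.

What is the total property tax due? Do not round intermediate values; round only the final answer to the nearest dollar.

Assessed value = $2,045,000 × 0.18 = $368,100
City of Wrenford: $368,100 × 0.00894 = $3,290.814
Linden ISD: $368,100 × 0.00863 = $3,176.703
Levies subtotal = $6,467.517
After credit = $6,467.517 − $1,463 = $5,004.517
Total = $5,004.517 + $510 = $5,514.517

$5,515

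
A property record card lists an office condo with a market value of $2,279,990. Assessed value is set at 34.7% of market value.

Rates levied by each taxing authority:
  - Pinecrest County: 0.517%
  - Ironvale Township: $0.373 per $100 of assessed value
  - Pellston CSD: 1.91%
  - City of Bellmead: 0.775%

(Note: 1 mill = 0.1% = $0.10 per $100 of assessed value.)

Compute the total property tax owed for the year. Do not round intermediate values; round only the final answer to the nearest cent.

Assessed value = $2,279,990 × 0.347 = $791,156.53
Pinecrest County: $791,156.53 × 0.00517 = $4,090.2792601
Ironvale Township: $791,156.53 × 0.00373 = $2,951.0138569
Pellston CSD: $791,156.53 × 0.0191 = $15,111.089723
City of Bellmead: $791,156.53 × 0.00775 = $6,131.4631075
Total = $28,283.8459475

$28,283.85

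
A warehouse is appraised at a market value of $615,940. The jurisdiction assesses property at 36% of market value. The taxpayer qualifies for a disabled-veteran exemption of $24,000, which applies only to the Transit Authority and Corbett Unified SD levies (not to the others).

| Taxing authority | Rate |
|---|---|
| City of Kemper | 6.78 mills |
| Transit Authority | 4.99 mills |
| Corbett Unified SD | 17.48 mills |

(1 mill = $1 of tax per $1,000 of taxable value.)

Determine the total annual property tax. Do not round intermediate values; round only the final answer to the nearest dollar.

$5,947

Assessed value = $615,940 × 0.36 = $221,738.4
City of Kemper: $221,738.4 × 0.00678 = $1,503.386352
Transit Authority: ($221,738.4 − $24,000) × 0.00499 = $197,738.4 × 0.00499 = $986.714616
Corbett Unified SD: ($221,738.4 − $24,000) × 0.01748 = $197,738.4 × 0.01748 = $3,456.467232
Total = $5,946.5682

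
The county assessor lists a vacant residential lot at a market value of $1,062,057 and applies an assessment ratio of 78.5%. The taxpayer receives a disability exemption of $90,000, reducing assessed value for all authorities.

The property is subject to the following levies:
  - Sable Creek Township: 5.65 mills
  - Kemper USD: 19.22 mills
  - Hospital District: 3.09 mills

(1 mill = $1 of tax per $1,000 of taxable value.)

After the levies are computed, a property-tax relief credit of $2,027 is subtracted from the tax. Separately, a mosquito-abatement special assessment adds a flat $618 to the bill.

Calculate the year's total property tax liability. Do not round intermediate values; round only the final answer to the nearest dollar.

Assessed value = $1,062,057 × 0.785 = $833,714.745
Taxable value = $833,714.745 − $90,000 = $743,714.745
Sable Creek Township: $743,714.745 × 0.00565 = $4,201.98830925
Kemper USD: $743,714.745 × 0.01922 = $14,294.1973989
Hospital District: $743,714.745 × 0.00309 = $2,298.07856205
Levies subtotal = $20,794.2642702
After credit = $20,794.2642702 − $2,027 = $18,767.2642702
Total = $18,767.2642702 + $618 = $19,385.2642702

$19,385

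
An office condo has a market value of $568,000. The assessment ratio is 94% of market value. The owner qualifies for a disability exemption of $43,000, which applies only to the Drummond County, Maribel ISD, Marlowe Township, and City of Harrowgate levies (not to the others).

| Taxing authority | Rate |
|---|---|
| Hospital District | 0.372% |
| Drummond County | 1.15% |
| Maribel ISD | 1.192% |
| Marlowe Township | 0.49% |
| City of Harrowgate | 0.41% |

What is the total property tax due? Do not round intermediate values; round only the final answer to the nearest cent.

Assessed value = $568,000 × 0.94 = $533,920
Hospital District: $533,920 × 0.00372 = $1,986.1824
Drummond County: ($533,920 − $43,000) × 0.0115 = $490,920 × 0.0115 = $5,645.58
Maribel ISD: ($533,920 − $43,000) × 0.01192 = $490,920 × 0.01192 = $5,851.7664
Marlowe Township: ($533,920 − $43,000) × 0.0049 = $490,920 × 0.0049 = $2,405.508
City of Harrowgate: ($533,920 − $43,000) × 0.0041 = $490,920 × 0.0041 = $2,012.772
Total = $17,901.8088

$17,901.81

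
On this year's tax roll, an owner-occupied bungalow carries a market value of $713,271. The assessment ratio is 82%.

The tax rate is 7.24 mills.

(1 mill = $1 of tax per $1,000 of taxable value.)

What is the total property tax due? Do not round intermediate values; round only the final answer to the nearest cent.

Assessed value = $713,271 × 0.82 = $584,882.22
Tax = $584,882.22 × 0.00724 = $4,234.5472728

$4,234.55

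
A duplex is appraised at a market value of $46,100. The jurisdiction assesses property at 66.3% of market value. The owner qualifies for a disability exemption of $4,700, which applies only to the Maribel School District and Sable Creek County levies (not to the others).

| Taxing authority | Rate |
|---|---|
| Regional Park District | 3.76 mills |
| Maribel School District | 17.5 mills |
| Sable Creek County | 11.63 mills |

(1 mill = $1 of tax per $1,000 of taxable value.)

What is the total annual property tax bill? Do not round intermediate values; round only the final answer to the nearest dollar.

$868

Assessed value = $46,100 × 0.663 = $30,564.3
Regional Park District: $30,564.3 × 0.00376 = $114.921768
Maribel School District: ($30,564.3 − $4,700) × 0.0175 = $25,864.3 × 0.0175 = $452.62525
Sable Creek County: ($30,564.3 − $4,700) × 0.01163 = $25,864.3 × 0.01163 = $300.801809
Total = $868.348827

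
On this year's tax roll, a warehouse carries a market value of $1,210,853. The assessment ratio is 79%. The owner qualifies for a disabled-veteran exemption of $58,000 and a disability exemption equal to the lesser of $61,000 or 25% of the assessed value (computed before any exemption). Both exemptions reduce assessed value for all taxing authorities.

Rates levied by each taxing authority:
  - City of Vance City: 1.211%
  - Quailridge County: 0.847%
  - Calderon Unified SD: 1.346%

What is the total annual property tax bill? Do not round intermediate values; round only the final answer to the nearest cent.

Assessed value = $1,210,853 × 0.79 = $956,573.87
Disability exemption = min($61,000, 25% × $956,573.87) = min($61,000, $239,143.4675) = $61,000 (dollar cap binds)
Taxable value = $956,573.87 − $58,000 − $61,000 = $837,573.87
City of Vance City: $837,573.87 × 0.01211 = $10,143.0195657
Quailridge County: $837,573.87 × 0.00847 = $7,094.2506789
Calderon Unified SD: $837,573.87 × 0.01346 = $11,273.7442902
Total = $28,511.0145348

$28,511.01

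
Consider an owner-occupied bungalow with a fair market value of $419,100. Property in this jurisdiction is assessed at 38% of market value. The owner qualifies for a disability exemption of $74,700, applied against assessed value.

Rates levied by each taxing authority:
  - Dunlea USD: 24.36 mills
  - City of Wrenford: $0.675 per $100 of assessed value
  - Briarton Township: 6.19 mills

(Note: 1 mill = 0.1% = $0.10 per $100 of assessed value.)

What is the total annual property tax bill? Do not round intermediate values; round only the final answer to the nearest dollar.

Assessed value = $419,100 × 0.38 = $159,258
Taxable value = $159,258 − $74,700 = $84,558
Dunlea USD: $84,558 × 0.02436 = $2,059.83288
City of Wrenford: $84,558 × 0.00675 = $570.7665
Briarton Township: $84,558 × 0.00619 = $523.41402
Total = $3,154.0134

$3,154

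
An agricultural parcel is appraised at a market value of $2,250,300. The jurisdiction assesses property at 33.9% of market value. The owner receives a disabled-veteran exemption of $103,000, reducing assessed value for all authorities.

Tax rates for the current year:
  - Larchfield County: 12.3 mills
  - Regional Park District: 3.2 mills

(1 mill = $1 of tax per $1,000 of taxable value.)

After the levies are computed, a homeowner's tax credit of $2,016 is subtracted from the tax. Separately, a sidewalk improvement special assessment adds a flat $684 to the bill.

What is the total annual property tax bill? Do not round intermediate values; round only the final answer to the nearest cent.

$8,895.70

Assessed value = $2,250,300 × 0.339 = $762,851.7
Taxable value = $762,851.7 − $103,000 = $659,851.7
Larchfield County: $659,851.7 × 0.0123 = $8,116.17591
Regional Park District: $659,851.7 × 0.0032 = $2,111.52544
Levies subtotal = $10,227.70135
After credit = $10,227.70135 − $2,016 = $8,211.70135
Total = $8,211.70135 + $684 = $8,895.70135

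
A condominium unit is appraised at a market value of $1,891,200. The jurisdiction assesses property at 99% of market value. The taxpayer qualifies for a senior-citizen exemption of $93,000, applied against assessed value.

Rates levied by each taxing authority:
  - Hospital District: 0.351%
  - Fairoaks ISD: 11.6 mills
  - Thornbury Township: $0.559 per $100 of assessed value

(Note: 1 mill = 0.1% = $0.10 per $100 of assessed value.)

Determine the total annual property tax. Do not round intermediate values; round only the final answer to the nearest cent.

Assessed value = $1,891,200 × 0.99 = $1,872,288
Taxable value = $1,872,288 − $93,000 = $1,779,288
Hospital District: $1,779,288 × 0.00351 = $6,245.30088
Fairoaks ISD: $1,779,288 × 0.0116 = $20,639.7408
Thornbury Township: $1,779,288 × 0.00559 = $9,946.21992
Total = $36,831.2616

$36,831.26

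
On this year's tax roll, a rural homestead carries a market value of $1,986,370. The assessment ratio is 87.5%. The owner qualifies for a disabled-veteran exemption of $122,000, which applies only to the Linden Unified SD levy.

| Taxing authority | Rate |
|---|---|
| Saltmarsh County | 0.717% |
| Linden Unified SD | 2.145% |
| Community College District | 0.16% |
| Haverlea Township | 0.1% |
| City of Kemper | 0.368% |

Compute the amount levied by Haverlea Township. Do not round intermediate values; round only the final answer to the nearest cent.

Assessed value = $1,986,370 × 0.875 = $1,738,073.75
Haverlea Township taxable value = $1,738,073.75 (exemption does not apply)
Haverlea Township levy = $1,738,073.75 × 0.001 = $1,738.07375

$1,738.07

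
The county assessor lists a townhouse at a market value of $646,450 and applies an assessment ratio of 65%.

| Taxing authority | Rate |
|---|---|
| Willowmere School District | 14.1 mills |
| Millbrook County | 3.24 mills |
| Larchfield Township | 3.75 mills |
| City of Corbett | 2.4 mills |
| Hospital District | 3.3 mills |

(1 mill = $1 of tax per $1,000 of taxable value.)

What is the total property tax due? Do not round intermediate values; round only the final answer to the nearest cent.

Assessed value = $646,450 × 0.65 = $420,192.5
Willowmere School District: $420,192.5 × 0.0141 = $5,924.71425
Millbrook County: $420,192.5 × 0.00324 = $1,361.4237
Larchfield Township: $420,192.5 × 0.00375 = $1,575.721875
City of Corbett: $420,192.5 × 0.0024 = $1,008.462
Hospital District: $420,192.5 × 0.0033 = $1,386.63525
Total = $5,924.71425 + $1,361.4237 + $1,575.721875 + $1,008.462 + $1,386.63525 = $11,256.957075

$11,256.96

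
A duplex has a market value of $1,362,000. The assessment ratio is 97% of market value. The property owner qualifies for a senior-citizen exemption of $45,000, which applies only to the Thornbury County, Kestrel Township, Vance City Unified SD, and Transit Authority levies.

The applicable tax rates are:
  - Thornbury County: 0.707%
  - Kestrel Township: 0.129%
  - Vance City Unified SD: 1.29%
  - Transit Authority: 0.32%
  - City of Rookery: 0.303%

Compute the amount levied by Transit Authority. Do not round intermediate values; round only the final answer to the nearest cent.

$4,083.65

Assessed value = $1,362,000 × 0.97 = $1,321,140
Transit Authority taxable value = $1,321,140 − $45,000 = $1,276,140
Transit Authority levy = $1,276,140 × 0.0032 = $4,083.648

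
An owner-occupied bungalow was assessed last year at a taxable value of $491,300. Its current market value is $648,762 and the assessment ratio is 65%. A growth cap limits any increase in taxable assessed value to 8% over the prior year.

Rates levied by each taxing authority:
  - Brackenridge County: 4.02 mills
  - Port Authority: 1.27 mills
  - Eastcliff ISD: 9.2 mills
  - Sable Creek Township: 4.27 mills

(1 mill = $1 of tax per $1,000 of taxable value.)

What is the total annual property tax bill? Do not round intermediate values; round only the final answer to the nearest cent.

Uncapped assessed value = $648,762 × 0.65 = $421,695.3
Cap limit = $491,300 × 1.08 = $530,604
Taxable assessed value = min($421,695.3, $530,604) = $421,695.3 (cap does not bind)
Brackenridge County: $421,695.3 × 0.00402 = $1,695.215106
Port Authority: $421,695.3 × 0.00127 = $535.553031
Eastcliff ISD: $421,695.3 × 0.0092 = $3,879.59676
Sable Creek Township: $421,695.3 × 0.00427 = $1,800.638931
Total = $7,911.003828

$7,911.00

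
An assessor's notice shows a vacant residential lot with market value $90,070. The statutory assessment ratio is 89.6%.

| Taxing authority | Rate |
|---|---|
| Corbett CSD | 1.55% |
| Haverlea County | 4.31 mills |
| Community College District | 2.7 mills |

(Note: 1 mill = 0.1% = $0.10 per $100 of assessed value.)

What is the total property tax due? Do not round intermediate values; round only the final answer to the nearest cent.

Assessed value = $90,070 × 0.896 = $80,702.72
Corbett CSD: $80,702.72 × 0.0155 = $1,250.89216
Haverlea County: $80,702.72 × 0.00431 = $347.8287232
Community College District: $80,702.72 × 0.0027 = $217.897344
Total = $1,816.6182272

$1,816.62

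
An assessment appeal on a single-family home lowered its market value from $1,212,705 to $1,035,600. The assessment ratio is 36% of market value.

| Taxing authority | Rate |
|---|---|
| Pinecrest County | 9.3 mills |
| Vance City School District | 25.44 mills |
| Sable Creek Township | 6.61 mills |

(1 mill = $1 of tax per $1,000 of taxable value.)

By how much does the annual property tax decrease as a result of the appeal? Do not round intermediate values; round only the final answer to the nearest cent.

Old assessed value = $1,212,705 × 0.36 = $436,573.8
New assessed value = $1,035,600 × 0.36 = $372,816
Combined rate = 0.0093 + 0.02544 + 0.00661 = 0.04135
Old tax = $436,573.8 × 0.04135 = $18,052.32663
New tax = $372,816 × 0.04135 = $15,415.9416
Reduction = $18,052.32663 − $15,415.9416 = $2,636.38503

$2,636.39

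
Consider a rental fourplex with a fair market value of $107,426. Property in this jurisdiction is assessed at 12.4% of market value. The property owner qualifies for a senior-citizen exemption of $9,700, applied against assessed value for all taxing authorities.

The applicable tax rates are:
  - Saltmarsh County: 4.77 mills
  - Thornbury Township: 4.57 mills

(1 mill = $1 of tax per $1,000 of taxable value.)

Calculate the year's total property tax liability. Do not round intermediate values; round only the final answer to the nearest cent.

$33.82

Assessed value = $107,426 × 0.124 = $13,320.824
Taxable value = $13,320.824 − $9,700 = $3,620.824
Saltmarsh County: $3,620.824 × 0.00477 = $17.27133048
Thornbury Township: $3,620.824 × 0.00457 = $16.54716568
Total = $17.27133048 + $16.54716568 = $33.81849616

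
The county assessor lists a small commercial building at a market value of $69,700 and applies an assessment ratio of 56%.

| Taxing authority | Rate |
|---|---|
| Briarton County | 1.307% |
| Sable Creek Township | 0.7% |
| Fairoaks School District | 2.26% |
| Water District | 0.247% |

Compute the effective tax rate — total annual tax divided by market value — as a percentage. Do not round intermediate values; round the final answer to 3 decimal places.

2.528%

Assessed value = $69,700 × 0.56 = $39,032
Briarton County: $39,032 × 0.01307 = $510.14824
Sable Creek Township: $39,032 × 0.007 = $273.224
Fairoaks School District: $39,032 × 0.0226 = $882.1232
Water District: $39,032 × 0.00247 = $96.40904
Total tax = $1,761.90448
Effective rate = $1,761.90448 ÷ $69,700 = 2.528% of market value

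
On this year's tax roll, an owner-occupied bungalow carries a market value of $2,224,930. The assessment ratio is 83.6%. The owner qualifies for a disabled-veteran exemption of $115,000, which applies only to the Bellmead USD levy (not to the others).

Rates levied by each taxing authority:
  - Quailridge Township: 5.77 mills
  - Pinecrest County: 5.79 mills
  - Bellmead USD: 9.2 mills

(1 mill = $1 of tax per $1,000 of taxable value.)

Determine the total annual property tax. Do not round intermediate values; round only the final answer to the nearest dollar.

$37,556

Assessed value = $2,224,930 × 0.836 = $1,860,041.48
Quailridge Township: $1,860,041.48 × 0.00577 = $10,732.4393396
Pinecrest County: $1,860,041.48 × 0.00579 = $10,769.6401692
Bellmead USD: ($1,860,041.48 − $115,000) × 0.0092 = $1,745,041.48 × 0.0092 = $16,054.381616
Total = $37,556.4611248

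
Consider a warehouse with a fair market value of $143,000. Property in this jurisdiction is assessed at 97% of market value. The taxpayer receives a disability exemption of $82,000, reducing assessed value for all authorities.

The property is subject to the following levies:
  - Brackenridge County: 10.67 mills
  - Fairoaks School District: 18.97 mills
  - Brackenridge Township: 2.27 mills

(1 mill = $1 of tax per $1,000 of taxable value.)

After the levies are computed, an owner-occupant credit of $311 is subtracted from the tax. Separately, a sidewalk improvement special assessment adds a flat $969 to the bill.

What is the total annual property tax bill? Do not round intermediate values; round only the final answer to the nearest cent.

$2,467.62

Assessed value = $143,000 × 0.97 = $138,710
Taxable value = $138,710 − $82,000 = $56,710
Brackenridge County: $56,710 × 0.01067 = $605.0957
Fairoaks School District: $56,710 × 0.01897 = $1,075.7887
Brackenridge Township: $56,710 × 0.00227 = $128.7317
Levies subtotal = $1,809.6161
After credit = $1,809.6161 − $311 = $1,498.6161
Total = $1,498.6161 + $969 = $2,467.6161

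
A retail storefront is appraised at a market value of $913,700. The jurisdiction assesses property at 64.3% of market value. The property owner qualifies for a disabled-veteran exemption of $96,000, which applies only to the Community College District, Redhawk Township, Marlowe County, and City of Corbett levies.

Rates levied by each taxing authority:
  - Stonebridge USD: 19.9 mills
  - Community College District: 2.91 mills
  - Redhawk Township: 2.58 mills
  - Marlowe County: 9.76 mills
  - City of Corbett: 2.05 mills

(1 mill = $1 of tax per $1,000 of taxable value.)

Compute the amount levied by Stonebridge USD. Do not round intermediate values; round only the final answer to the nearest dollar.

Assessed value = $913,700 × 0.643 = $587,509.1
Stonebridge USD taxable value = $587,509.1 (exemption does not apply)
Stonebridge USD levy = $587,509.1 × 0.0199 = $11,691.43109

$11,691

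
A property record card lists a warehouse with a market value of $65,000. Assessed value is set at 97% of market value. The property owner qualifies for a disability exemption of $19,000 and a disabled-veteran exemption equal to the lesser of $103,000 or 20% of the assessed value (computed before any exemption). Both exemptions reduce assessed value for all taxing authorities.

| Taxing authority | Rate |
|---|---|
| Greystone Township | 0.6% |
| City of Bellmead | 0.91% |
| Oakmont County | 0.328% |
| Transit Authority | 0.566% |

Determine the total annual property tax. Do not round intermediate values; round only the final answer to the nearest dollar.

$756

Assessed value = $65,000 × 0.97 = $63,050
Disabled-veteran exemption = min($103,000, 20% × $63,050) = min($103,000, $12,610) = $12,610 (percentage binds)
Taxable value = $63,050 − $19,000 − $12,610 = $31,440
Greystone Township: $31,440 × 0.006 = $188.64
City of Bellmead: $31,440 × 0.0091 = $286.104
Oakmont County: $31,440 × 0.00328 = $103.1232
Transit Authority: $31,440 × 0.00566 = $177.9504
Total = $755.8176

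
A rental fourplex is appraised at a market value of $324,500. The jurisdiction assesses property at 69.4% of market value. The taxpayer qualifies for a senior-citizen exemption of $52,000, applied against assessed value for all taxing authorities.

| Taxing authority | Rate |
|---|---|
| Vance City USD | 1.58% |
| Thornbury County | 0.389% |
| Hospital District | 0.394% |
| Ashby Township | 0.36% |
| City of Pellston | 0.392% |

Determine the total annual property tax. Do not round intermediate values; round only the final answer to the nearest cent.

Assessed value = $324,500 × 0.694 = $225,203
Taxable value = $225,203 − $52,000 = $173,203
Vance City USD: $173,203 × 0.0158 = $2,736.6074
Thornbury County: $173,203 × 0.00389 = $673.75967
Hospital District: $173,203 × 0.00394 = $682.41982
Ashby Township: $173,203 × 0.0036 = $623.5308
City of Pellston: $173,203 × 0.00392 = $678.95576
Total = $2,736.6074 + $673.75967 + $682.41982 + $623.5308 + $678.95576 = $5,395.27345

$5,395.27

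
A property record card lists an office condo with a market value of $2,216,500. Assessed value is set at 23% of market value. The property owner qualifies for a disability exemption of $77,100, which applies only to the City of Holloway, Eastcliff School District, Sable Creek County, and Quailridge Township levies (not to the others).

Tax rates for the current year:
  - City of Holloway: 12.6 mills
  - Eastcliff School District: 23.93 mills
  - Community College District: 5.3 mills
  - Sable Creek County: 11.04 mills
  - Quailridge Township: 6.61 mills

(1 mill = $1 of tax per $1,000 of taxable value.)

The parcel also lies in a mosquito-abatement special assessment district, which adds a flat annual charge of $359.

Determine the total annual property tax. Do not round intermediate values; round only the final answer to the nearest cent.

$26,504.33

Assessed value = $2,216,500 × 0.23 = $509,795
City of Holloway: ($509,795 − $77,100) × 0.0126 = $432,695 × 0.0126 = $5,451.957
Eastcliff School District: ($509,795 − $77,100) × 0.02393 = $432,695 × 0.02393 = $10,354.39135
Community College District: $509,795 × 0.0053 = $2,701.9135
Sable Creek County: ($509,795 − $77,100) × 0.01104 = $432,695 × 0.01104 = $4,776.9528
Quailridge Township: ($509,795 − $77,100) × 0.00661 = $432,695 × 0.00661 = $2,860.11395
Levies subtotal = $26,145.3286
Total = $26,145.3286 + $359 = $26,504.3286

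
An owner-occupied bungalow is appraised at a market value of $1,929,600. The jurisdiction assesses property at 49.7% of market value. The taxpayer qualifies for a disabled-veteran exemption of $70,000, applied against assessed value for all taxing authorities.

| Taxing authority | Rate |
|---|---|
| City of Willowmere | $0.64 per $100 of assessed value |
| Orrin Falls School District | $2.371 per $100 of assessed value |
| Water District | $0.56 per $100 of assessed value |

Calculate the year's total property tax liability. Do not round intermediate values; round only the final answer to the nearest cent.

$31,746.59

Assessed value = $1,929,600 × 0.497 = $959,011.2
Taxable value = $959,011.2 − $70,000 = $889,011.2
City of Willowmere: $889,011.2 × 0.0064 = $5,689.67168
Orrin Falls School District: $889,011.2 × 0.02371 = $21,078.455552
Water District: $889,011.2 × 0.0056 = $4,978.46272
Total = $5,689.67168 + $21,078.455552 + $4,978.46272 = $31,746.589952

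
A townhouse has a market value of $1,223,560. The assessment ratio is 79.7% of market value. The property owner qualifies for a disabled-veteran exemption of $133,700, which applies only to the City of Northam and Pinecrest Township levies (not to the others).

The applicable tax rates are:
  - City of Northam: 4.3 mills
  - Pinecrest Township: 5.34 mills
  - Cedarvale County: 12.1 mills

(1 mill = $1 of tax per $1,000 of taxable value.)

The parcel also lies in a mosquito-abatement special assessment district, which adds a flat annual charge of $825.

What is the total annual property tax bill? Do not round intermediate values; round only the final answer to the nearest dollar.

$20,736

Assessed value = $1,223,560 × 0.797 = $975,177.32
City of Northam: ($975,177.32 − $133,700) × 0.0043 = $841,477.32 × 0.0043 = $3,618.352476
Pinecrest Township: ($975,177.32 − $133,700) × 0.00534 = $841,477.32 × 0.00534 = $4,493.4888888
Cedarvale County: $975,177.32 × 0.0121 = $11,799.645572
Levies subtotal = $19,911.4869368
Total = $19,911.4869368 + $825 = $20,736.4869368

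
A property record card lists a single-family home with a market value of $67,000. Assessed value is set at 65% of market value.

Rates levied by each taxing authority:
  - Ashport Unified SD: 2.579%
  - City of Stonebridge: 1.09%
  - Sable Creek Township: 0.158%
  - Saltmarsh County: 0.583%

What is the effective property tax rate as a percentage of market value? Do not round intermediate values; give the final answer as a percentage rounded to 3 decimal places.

2.867%

Assessed value = $67,000 × 0.65 = $43,550
Ashport Unified SD: $43,550 × 0.02579 = $1,123.1545
City of Stonebridge: $43,550 × 0.0109 = $474.695
Sable Creek Township: $43,550 × 0.00158 = $68.809
Saltmarsh County: $43,550 × 0.00583 = $253.8965
Total tax = $1,920.555
Effective rate = $1,920.555 ÷ $67,000 = 2.867% of market value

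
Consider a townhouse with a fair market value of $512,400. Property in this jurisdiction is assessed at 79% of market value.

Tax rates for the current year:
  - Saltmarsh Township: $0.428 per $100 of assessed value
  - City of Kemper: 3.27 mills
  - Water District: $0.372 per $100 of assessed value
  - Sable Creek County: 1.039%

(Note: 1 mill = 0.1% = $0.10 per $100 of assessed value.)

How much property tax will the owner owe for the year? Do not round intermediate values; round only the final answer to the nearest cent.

$8,767.88

Assessed value = $512,400 × 0.79 = $404,796
Saltmarsh Township: $404,796 × 0.00428 = $1,732.52688
City of Kemper: $404,796 × 0.00327 = $1,323.68292
Water District: $404,796 × 0.00372 = $1,505.84112
Sable Creek County: $404,796 × 0.01039 = $4,205.83044
Total = $8,767.88136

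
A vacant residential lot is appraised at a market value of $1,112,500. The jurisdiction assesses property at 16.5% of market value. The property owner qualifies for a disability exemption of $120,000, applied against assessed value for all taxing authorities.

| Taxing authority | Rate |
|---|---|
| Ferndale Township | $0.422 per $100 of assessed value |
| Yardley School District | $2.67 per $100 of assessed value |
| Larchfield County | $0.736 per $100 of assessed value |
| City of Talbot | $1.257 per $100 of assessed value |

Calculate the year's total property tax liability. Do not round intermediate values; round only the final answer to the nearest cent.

$3,232.15

Assessed value = $1,112,500 × 0.165 = $183,562.5
Taxable value = $183,562.5 − $120,000 = $63,562.5
Ferndale Township: $63,562.5 × 0.00422 = $268.23375
Yardley School District: $63,562.5 × 0.0267 = $1,697.11875
Larchfield County: $63,562.5 × 0.00736 = $467.82
City of Talbot: $63,562.5 × 0.01257 = $798.980625
Total = $268.23375 + $1,697.11875 + $467.82 + $798.980625 = $3,232.153125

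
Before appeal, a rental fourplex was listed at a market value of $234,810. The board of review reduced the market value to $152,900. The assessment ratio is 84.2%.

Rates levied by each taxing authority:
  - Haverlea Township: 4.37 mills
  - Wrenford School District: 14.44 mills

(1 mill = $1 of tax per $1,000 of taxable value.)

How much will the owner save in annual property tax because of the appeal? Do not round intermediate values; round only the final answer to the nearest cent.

Old assessed value = $234,810 × 0.842 = $197,710.02
New assessed value = $152,900 × 0.842 = $128,741.8
Combined rate = 0.00437 + 0.01444 = 0.01881
Old tax = $197,710.02 × 0.01881 = $3,718.9254762
New tax = $128,741.8 × 0.01881 = $2,421.633258
Reduction = $3,718.9254762 − $2,421.633258 = $1,297.2922182

$1,297.29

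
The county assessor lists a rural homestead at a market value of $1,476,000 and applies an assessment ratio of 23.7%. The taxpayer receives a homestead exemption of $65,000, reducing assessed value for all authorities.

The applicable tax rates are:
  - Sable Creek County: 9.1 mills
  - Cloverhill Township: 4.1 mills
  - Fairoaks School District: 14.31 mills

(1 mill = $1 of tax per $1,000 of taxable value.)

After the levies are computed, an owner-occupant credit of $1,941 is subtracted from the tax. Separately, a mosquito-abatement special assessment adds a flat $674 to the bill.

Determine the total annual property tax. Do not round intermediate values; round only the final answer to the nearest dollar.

Assessed value = $1,476,000 × 0.237 = $349,812
Taxable value = $349,812 − $65,000 = $284,812
Sable Creek County: $284,812 × 0.0091 = $2,591.7892
Cloverhill Township: $284,812 × 0.0041 = $1,167.7292
Fairoaks School District: $284,812 × 0.01431 = $4,075.65972
Levies subtotal = $7,835.17812
After credit = $7,835.17812 − $1,941 = $5,894.17812
Total = $5,894.17812 + $674 = $6,568.17812

$6,568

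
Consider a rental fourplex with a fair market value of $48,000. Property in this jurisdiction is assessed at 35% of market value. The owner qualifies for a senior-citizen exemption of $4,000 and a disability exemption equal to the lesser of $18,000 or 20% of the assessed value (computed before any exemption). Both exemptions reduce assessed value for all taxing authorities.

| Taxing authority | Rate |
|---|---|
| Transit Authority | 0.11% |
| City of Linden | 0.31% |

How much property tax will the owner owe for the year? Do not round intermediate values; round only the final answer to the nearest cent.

$39.65

Assessed value = $48,000 × 0.35 = $16,800
Disability exemption = min($18,000, 20% × $16,800) = min($18,000, $3,360) = $3,360 (percentage binds)
Taxable value = $16,800 − $4,000 − $3,360 = $9,440
Transit Authority: $9,440 × 0.0011 = $10.384
City of Linden: $9,440 × 0.0031 = $29.264
Total = $39.648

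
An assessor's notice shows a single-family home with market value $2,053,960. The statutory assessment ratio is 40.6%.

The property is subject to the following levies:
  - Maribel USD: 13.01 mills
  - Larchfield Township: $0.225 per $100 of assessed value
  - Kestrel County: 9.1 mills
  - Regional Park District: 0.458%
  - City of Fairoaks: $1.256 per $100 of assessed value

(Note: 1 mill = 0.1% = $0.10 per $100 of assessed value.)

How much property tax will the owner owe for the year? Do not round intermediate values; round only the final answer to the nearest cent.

Assessed value = $2,053,960 × 0.406 = $833,907.76
Maribel USD: $833,907.76 × 0.01301 = $10,849.1399576
Larchfield Township: $833,907.76 × 0.00225 = $1,876.29246
Kestrel County: $833,907.76 × 0.0091 = $7,588.560616
Regional Park District: $833,907.76 × 0.00458 = $3,819.2975408
City of Fairoaks: $833,907.76 × 0.01256 = $10,473.8814656
Total = $34,607.17204

$34,607.17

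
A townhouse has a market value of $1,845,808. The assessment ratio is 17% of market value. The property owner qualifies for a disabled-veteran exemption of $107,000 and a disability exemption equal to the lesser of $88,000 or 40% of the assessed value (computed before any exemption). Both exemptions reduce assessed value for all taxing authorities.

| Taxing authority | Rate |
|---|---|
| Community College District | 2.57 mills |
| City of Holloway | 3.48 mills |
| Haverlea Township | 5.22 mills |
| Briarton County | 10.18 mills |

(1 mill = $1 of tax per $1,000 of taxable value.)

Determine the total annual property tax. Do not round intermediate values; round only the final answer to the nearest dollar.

$2,548

Assessed value = $1,845,808 × 0.17 = $313,787.36
Disability exemption = min($88,000, 40% × $313,787.36) = min($88,000, $125,514.944) = $88,000 (dollar cap binds)
Taxable value = $313,787.36 − $107,000 − $88,000 = $118,787.36
Community College District: $118,787.36 × 0.00257 = $305.2835152
City of Holloway: $118,787.36 × 0.00348 = $413.3800128
Haverlea Township: $118,787.36 × 0.00522 = $620.0700192
Briarton County: $118,787.36 × 0.01018 = $1,209.2553248
Total = $2,547.988872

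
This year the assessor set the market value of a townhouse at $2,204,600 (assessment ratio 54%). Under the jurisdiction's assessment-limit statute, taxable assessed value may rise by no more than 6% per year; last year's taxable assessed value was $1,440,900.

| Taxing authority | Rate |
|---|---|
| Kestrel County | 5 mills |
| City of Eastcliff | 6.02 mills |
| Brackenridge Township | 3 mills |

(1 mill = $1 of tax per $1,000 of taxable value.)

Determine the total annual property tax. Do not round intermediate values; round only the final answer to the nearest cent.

$16,690.59

Uncapped assessed value = $2,204,600 × 0.54 = $1,190,484
Cap limit = $1,440,900 × 1.06 = $1,527,354
Taxable assessed value = min($1,190,484, $1,527,354) = $1,190,484 (cap does not bind)
Kestrel County: $1,190,484 × 0.005 = $5,952.42
City of Eastcliff: $1,190,484 × 0.00602 = $7,166.71368
Brackenridge Township: $1,190,484 × 0.003 = $3,571.452
Total = $16,690.58568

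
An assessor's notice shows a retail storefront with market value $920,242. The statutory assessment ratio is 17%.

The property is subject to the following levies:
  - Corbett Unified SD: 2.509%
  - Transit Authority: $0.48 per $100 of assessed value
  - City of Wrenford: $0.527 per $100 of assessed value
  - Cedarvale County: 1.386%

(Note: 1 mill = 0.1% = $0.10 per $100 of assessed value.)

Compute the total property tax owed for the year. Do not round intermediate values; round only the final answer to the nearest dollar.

$7,669

Assessed value = $920,242 × 0.17 = $156,441.14
Corbett Unified SD: $156,441.14 × 0.02509 = $3,925.1082026
Transit Authority: $156,441.14 × 0.0048 = $750.917472
City of Wrenford: $156,441.14 × 0.00527 = $824.4448078
Cedarvale County: $156,441.14 × 0.01386 = $2,168.2742004
Total = $7,668.7446828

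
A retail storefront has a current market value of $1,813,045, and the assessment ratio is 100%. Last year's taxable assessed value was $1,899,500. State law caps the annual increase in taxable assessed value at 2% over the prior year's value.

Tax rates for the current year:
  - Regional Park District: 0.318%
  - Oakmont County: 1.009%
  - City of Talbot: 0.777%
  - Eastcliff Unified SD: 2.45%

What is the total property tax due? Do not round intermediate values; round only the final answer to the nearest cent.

$82,566.07

Uncapped assessed value = $1,813,045 × 1 = $1,813,045
Cap limit = $1,899,500 × 1.02 = $1,937,490
Taxable assessed value = min($1,813,045, $1,937,490) = $1,813,045 (cap does not bind)
Regional Park District: $1,813,045 × 0.00318 = $5,765.4831
Oakmont County: $1,813,045 × 0.01009 = $18,293.62405
City of Talbot: $1,813,045 × 0.00777 = $14,087.35965
Eastcliff Unified SD: $1,813,045 × 0.0245 = $44,419.6025
Total = $82,566.0693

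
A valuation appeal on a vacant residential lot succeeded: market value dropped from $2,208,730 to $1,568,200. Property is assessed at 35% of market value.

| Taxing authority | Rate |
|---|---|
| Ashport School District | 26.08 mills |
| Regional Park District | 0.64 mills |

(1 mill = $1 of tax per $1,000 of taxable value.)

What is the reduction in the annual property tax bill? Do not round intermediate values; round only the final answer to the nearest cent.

Old assessed value = $2,208,730 × 0.35 = $773,055.5
New assessed value = $1,568,200 × 0.35 = $548,870
Combined rate = 0.02608 + 0.00064 = 0.02672
Old tax = $773,055.5 × 0.02672 = $20,656.04296
New tax = $548,870 × 0.02672 = $14,665.8064
Reduction = $20,656.04296 − $14,665.8064 = $5,990.23656

$5,990.24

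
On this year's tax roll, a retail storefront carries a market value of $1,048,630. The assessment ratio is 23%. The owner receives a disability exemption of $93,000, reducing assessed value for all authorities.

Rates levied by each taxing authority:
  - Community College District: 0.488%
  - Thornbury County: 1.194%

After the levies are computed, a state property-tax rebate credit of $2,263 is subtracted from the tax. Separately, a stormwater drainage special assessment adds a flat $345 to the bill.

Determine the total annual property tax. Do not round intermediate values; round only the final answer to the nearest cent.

$574.47

Assessed value = $1,048,630 × 0.23 = $241,184.9
Taxable value = $241,184.9 − $93,000 = $148,184.9
Community College District: $148,184.9 × 0.00488 = $723.142312
Thornbury County: $148,184.9 × 0.01194 = $1,769.327706
Levies subtotal = $2,492.470018
After credit = $2,492.470018 − $2,263 = $229.470018
Total = $229.470018 + $345 = $574.470018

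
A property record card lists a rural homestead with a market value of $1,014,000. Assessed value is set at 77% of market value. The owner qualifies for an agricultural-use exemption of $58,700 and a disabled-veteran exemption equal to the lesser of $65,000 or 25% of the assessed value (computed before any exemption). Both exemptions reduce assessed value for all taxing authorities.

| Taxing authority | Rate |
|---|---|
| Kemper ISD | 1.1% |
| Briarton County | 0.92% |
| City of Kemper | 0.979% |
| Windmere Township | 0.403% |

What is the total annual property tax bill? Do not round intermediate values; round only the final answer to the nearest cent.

$22,353.86

Assessed value = $1,014,000 × 0.77 = $780,780
Disabled-veteran exemption = min($65,000, 25% × $780,780) = min($65,000, $195,195) = $65,000 (dollar cap binds)
Taxable value = $780,780 − $58,700 − $65,000 = $657,080
Kemper ISD: $657,080 × 0.011 = $7,227.88
Briarton County: $657,080 × 0.0092 = $6,045.136
City of Kemper: $657,080 × 0.00979 = $6,432.8132
Windmere Township: $657,080 × 0.00403 = $2,648.0324
Total = $22,353.8616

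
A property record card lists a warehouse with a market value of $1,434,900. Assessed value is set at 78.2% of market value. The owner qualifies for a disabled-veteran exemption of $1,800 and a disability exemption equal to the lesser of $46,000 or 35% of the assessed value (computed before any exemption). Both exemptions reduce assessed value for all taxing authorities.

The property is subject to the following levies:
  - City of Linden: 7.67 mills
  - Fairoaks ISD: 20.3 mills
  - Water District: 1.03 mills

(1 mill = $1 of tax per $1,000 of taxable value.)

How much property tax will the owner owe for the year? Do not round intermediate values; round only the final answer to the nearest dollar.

Assessed value = $1,434,900 × 0.782 = $1,122,091.8
Disability exemption = min($46,000, 35% × $1,122,091.8) = min($46,000, $392,732.13) = $46,000 (dollar cap binds)
Taxable value = $1,122,091.8 − $1,800 − $46,000 = $1,074,291.8
City of Linden: $1,074,291.8 × 0.00767 = $8,239.818106
Fairoaks ISD: $1,074,291.8 × 0.0203 = $21,808.12354
Water District: $1,074,291.8 × 0.00103 = $1,106.520554
Total = $31,154.4622

$31,154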